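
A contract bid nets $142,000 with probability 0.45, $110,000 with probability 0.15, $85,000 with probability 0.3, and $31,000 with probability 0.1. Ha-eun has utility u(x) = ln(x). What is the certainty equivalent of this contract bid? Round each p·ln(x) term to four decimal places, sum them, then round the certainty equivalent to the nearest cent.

E[u] = 0.45·ln(142000) + 0.15·ln(110000) + 0.3·ln(85000) + 0.1·ln(31000) = 5.3386 + 1.7412 + 3.4051 + 1.0342 = 11.5191
CE = e^11.5191 ≈ 100619.36

$100,619.36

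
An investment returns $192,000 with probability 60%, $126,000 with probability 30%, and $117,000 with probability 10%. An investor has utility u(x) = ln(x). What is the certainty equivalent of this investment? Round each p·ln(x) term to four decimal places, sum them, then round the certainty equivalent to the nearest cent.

$161,038.70

E[u] = 0.6·ln(192000) + 0.3·ln(126000) + 0.1·ln(117000) = 7.2992 + 3.5232 + 1.1670 = 11.9894
CE = e^11.9894 ≈ 161038.70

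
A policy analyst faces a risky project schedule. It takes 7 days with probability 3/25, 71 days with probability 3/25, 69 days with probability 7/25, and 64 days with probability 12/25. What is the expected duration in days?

EV = 3/25 × 7 + 3/25 × 71 + 7/25 × 69 + 12/25 × 64 = 0.84 + 8.52 + 19.32 + 30.72 = 59.4

59.4 days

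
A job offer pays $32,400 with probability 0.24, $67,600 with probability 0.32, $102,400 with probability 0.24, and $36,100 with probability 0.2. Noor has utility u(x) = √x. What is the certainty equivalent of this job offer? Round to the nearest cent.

$58,177.44

E[u] = 0.24·√32400 + 0.32·√67600 + 0.24·√102400 + 0.2·√36100 = 0.24·180 + 0.32·260 + 0.24·320 + 0.2·190 = 241.2
CE = (241.2)² = 58177.44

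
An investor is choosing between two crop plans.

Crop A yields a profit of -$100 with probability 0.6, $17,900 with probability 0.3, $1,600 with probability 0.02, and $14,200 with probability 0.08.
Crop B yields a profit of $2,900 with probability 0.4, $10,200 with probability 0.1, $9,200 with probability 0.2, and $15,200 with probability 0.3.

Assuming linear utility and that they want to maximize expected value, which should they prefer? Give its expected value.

Crop B ($8,580)

Crop A = 0.6 × (-100) + 0.3 × 17900 + 0.02 × 1600 + 0.08 × 14200 = -60 + 5370 + 32 + 1136 = 6478
Crop B = 0.4 × 2900 + 0.1 × 10200 + 0.2 × 9200 + 0.3 × 15200 = 1160 + 1020 + 1840 + 4560 = 8580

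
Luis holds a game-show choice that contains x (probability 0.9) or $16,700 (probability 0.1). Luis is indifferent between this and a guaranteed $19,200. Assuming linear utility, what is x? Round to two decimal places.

0.9·x + 0.1·16700 = 19200
0.9·x = 19200 − 1670 = 17530
x = 17530 / 0.9 = 19477.7778

x = $19,477.78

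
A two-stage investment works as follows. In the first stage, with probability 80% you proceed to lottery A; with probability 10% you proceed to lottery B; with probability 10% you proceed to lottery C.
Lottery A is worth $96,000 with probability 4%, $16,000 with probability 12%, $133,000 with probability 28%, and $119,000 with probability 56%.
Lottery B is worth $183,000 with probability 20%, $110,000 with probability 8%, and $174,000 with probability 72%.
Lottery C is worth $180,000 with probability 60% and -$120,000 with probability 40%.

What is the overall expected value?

EV(A) = 0.04 × 96000 + 0.12 × 16000 + 0.28 × 133000 + 0.56 × 119000 = 3840 + 1920 + 37240 + 66640 = 109640
EV(B) = 0.2 × 183000 + 0.08 × 110000 + 0.72 × 174000 = 36600 + 8800 + 125280 = 170680
EV(C) = 0.6 × 180000 + 0.4 × (-120000) = 108000 − 48000 = 60000
Overall = 0.8 × 109640 + 0.1 × 170680 + 0.1 × 60000 = 87712 + 17068 + 6000 = 110780

$110,780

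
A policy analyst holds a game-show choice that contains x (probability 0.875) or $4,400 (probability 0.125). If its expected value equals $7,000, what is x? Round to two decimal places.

0.875·x + 0.125·4400 = 7000
0.875·x = 7000 − 550 = 6450
x = 6450 / 0.875 = 7371.4286

x = $7,371.43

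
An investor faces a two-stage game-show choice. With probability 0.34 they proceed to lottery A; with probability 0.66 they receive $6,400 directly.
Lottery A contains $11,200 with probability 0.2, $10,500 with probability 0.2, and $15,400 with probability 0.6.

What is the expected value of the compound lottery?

EV(A) = 0.2 × 11200 + 0.2 × 10500 + 0.6 × 15400 = 2240 + 2100 + 9240 = 13580
Branch B: 6400 (certain)
Overall = 0.34 × 13580 + 0.66 × 6400 = 4617.2 + 4224 = 8841.2

$8,841.20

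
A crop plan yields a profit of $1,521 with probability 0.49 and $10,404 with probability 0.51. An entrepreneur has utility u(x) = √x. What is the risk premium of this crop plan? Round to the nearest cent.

$991.85

E[u] = 0.49·√1521 + 0.51·√10404 = 0.49·39 + 0.51·102 = 71.13
CE = (71.13)² = 5059.4769
Risk premium = EV − CE = 6051.33 − 5059.4769 = 991.8531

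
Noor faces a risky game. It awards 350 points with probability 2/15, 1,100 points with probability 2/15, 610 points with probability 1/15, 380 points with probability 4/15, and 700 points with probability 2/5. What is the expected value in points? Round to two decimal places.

EV = 2/15 × 350 + 2/15 × 1100 + 1/15 × 610 + 4/15 × 380 + 2/5 × 700 = 46.6667 + 146.6667 + 40.6667 + 101.3333 + 280 = 615.3333

615.33 points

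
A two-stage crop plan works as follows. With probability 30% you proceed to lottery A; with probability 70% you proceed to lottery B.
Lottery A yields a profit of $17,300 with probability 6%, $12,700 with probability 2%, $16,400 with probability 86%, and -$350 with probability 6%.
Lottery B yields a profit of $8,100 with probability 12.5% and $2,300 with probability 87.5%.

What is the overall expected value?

EV(A) = 0.06 × 17300 + 0.02 × 12700 + 0.86 × 16400 + 0.06 × (-350) = 1038 + 254 + 14104 − 21 = 15375
EV(B) = 0.125 × 8100 + 0.875 × 2300 = 1012.5 + 2012.5 = 3025
Overall = 0.3 × 15375 + 0.7 × 3025 = 4612.5 + 2117.5 = 6730

$6,730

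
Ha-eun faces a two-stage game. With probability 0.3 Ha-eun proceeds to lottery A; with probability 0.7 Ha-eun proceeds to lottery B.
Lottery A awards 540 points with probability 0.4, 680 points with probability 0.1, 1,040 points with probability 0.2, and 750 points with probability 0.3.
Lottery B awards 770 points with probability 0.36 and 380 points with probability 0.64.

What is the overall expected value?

EV(A) = 0.4 × 540 + 0.1 × 680 + 0.2 × 1040 + 0.3 × 750 = 216 + 68 + 208 + 225 = 717
EV(B) = 0.36 × 770 + 0.64 × 380 = 277.2 + 243.2 = 520.4
Overall = 0.3 × 717 + 0.7 × 520.4 = 215.1 + 364.28 = 579.38

579.38 points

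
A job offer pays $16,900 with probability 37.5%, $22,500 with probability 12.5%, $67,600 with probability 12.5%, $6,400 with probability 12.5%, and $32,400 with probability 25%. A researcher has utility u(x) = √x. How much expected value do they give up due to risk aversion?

$2,475

E[u] = 0.375·√16900 + 0.125·√22500 + 0.125·√67600 + 0.125·√6400 + 0.25·√32400 = 0.375·130 + 0.125·150 + 0.125·260 + 0.125·80 + 0.25·180 = 155
CE = (155)² = 24025
Risk premium = EV − CE = 26500 − 24025 = 2475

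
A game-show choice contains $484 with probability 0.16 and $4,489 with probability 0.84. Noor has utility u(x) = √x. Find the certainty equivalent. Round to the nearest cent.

$3,576.04

E[u] = 0.16·√484 + 0.84·√4489 = 0.16·22 + 0.84·67 = 59.8
CE = (59.8)² = 3576.04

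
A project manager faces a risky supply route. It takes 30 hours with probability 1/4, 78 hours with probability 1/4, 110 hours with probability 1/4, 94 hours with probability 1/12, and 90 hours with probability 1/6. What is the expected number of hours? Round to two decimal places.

EV = 1/4 × 30 + 1/4 × 78 + 1/4 × 110 + 1/12 × 94 + 1/6 × 90 = 7.5 + 19.5 + 27.5 + 7.8333 + 15 = 77.3333

77.33 hours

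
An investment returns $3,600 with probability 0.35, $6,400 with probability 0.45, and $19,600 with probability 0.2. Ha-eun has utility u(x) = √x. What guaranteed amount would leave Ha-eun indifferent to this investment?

$7,225

E[u] = 0.35·√3600 + 0.45·√6400 + 0.2·√19600 = 0.35·60 + 0.45·80 + 0.2·140 = 85
CE = (85)² = 7225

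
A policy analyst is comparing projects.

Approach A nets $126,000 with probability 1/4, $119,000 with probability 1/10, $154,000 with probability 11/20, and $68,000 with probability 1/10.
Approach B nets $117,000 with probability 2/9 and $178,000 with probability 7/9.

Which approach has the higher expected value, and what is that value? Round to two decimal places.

Approach A = 1/4 × 126000 + 1/10 × 119000 + 11/20 × 154000 + 1/10 × 68000 = 31500 + 11900 + 84700 + 6800 = 134900
Approach B = 2/9 × 117000 + 7/9 × 178000 = 26000 + 138444.4444 = 164444.4444

Approach B ($164,444.44)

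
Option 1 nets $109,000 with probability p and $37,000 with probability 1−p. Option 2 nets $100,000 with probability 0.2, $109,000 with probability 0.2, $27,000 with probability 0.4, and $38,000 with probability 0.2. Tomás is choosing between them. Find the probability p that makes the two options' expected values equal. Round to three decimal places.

EV(Option 2) = 0.2 × 100000 + 0.2 × 109000 + 0.4 × 27000 + 0.2 × 38000 = 20000 + 21800 + 10800 + 7600 = 60200
p·109000 + (1−p)·37000 = 60200
72000p + 37000 = 60200
p = (60200 − 37000) / 72000

p = 0.322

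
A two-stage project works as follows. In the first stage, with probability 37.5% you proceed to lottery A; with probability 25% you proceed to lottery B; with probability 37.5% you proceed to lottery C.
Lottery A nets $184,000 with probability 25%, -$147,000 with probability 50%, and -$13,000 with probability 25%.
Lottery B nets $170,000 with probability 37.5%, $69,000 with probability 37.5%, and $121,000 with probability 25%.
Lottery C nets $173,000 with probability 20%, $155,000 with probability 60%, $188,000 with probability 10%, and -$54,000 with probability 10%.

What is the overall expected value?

$71,312.50

EV(A) = 0.25 × 184000 + 0.5 × (-147000) + 0.25 × (-13000) = 46000 − 73500 − 3250 = -30750
EV(B) = 0.375 × 170000 + 0.375 × 69000 + 0.25 × 121000 = 63750 + 25875 + 30250 = 119875
EV(C) = 0.2 × 173000 + 0.6 × 155000 + 0.1 × 188000 + 0.1 × (-54000) = 34600 + 93000 + 18800 − 5400 = 141000
Overall = 0.375 × (-30750) + 0.25 × 119875 + 0.375 × 141000 = -11531.25 + 29968.75 + 52875 = 71312.5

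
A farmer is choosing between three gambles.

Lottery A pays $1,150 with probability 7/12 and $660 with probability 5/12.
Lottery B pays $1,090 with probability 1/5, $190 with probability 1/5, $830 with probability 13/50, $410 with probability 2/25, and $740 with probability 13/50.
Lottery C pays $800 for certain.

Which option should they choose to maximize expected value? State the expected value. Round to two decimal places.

Lottery A = 7/12 × 1150 + 5/12 × 660 = 670.8333 + 275 = 945.8333
Lottery B = 1/5 × 1090 + 1/5 × 190 + 13/50 × 830 + 2/25 × 410 + 13/50 × 740 = 218 + 38 + 215.8 + 32.8 + 192.4 = 697
Lottery C: 800 (certain)

Lottery A ($945.83)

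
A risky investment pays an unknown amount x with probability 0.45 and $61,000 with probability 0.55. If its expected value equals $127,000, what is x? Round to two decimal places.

x = $207,666.67

0.45·x + 0.55·61000 = 127000
0.45·x = 127000 − 33550 = 93450
x = 93450 / 0.45 = 207666.6667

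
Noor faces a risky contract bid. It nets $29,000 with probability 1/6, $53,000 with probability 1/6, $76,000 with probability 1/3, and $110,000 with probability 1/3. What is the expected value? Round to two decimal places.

EV = 1/6 × 29000 + 1/6 × 53000 + 1/3 × 76000 + 1/3 × 110000 = 4833.3333 + 8833.3333 + 25333.3333 + 36666.6667 = 75666.6667

$75,666.67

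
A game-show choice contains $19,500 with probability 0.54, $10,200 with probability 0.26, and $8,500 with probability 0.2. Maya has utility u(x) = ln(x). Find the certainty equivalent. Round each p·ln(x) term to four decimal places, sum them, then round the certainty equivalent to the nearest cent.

$13,955.10

E[u] = 0.54·ln(19500) + 0.26·ln(10200) + 0.2·ln(8500) = 5.3342 + 2.3998 + 1.8096 = 9.5436
CE = e^9.5436 ≈ 13955.10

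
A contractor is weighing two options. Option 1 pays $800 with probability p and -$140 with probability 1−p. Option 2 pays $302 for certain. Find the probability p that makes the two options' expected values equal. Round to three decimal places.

p = 0.470

p·800 + (1−p)·(-140) = 302
940p − 140 = 302
p = (302 + 140) / 940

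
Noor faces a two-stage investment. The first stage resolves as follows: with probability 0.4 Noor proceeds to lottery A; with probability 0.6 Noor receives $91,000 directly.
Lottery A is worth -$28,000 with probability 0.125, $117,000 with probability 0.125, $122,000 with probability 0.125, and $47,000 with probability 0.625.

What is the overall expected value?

$76,900

EV(A) = 0.125 × (-28000) + 0.125 × 117000 + 0.125 × 122000 + 0.625 × 47000 = -3500 + 14625 + 15250 + 29375 = 55750
Branch B: 91000 (certain)
Overall = 0.4 × 55750 + 0.6 × 91000 = 22300 + 54600 = 76900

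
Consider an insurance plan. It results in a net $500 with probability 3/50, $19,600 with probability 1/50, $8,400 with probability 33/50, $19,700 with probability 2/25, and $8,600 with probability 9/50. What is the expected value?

EV = 3/50 × 500 + 1/50 × 19600 + 33/50 × 8400 + 2/25 × 19700 + 9/50 × 8600 = 30 + 392 + 5544 + 1576 + 1548 = 9090

$9,090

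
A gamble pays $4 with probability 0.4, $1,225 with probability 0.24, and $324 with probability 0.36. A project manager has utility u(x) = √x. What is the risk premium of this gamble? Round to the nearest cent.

$166.38

E[u] = 0.4·√4 + 0.24·√1225 + 0.36·√324 = 0.4·2 + 0.24·35 + 0.36·18 = 15.68
CE = (15.68)² = 245.8624
Risk premium = EV − CE = 412.24 − 245.8624 = 166.3776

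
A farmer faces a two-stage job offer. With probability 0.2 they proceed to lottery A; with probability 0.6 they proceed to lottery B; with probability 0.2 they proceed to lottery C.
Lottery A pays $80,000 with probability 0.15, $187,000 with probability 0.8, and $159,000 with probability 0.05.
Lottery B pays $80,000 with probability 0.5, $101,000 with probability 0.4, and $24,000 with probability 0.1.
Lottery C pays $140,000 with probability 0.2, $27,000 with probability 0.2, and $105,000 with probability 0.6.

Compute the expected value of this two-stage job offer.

EV(A) = 0.15 × 80000 + 0.8 × 187000 + 0.05 × 159000 = 12000 + 149600 + 7950 = 169550
EV(B) = 0.5 × 80000 + 0.4 × 101000 + 0.1 × 24000 = 40000 + 40400 + 2400 = 82800
EV(C) = 0.2 × 140000 + 0.2 × 27000 + 0.6 × 105000 = 28000 + 5400 + 63000 = 96400
Overall = 0.2 × 169550 + 0.6 × 82800 + 0.2 × 96400 = 33910 + 49680 + 19280 = 102870

$102,870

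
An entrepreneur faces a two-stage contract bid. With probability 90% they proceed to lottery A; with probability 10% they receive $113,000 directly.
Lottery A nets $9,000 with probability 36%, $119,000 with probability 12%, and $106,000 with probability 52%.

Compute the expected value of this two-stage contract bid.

EV(A) = 0.36 × 9000 + 0.12 × 119000 + 0.52 × 106000 = 3240 + 14280 + 55120 = 72640
Branch B: 113000 (certain)
Overall = 0.9 × 72640 + 0.1 × 113000 = 65376 + 11300 = 76676

$76,676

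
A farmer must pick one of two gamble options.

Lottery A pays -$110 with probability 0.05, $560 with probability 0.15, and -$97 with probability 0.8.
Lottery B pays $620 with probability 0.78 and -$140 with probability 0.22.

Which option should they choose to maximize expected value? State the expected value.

Lottery B ($452.80)

Lottery A = 0.05 × (-110) + 0.15 × 560 + 0.8 × (-97) = -5.5 + 84 − 77.6 = 0.9
Lottery B = 0.78 × 620 + 0.22 × (-140) = 483.6 − 30.8 = 452.8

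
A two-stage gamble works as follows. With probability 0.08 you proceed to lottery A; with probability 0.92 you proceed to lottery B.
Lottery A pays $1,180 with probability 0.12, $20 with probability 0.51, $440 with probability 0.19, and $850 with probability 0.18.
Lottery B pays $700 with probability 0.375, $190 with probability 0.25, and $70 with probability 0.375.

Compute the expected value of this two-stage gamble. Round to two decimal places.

$340.42

EV(A) = 0.12 × 1180 + 0.51 × 20 + 0.19 × 440 + 0.18 × 850 = 141.6 + 10.2 + 83.6 + 153 = 388.4
EV(B) = 0.375 × 700 + 0.25 × 190 + 0.375 × 70 = 262.5 + 47.5 + 26.25 = 336.25
Overall = 0.08 × 388.4 + 0.92 × 336.25 = 31.072 + 309.35 = 340.422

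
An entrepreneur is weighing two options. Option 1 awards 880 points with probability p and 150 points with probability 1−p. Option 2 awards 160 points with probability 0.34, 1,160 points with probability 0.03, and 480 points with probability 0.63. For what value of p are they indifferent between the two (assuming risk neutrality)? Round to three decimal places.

EV(Option 2) = 0.34 × 160 + 0.03 × 1160 + 0.63 × 480 = 54.4 + 34.8 + 302.4 = 391.6
p·880 + (1−p)·150 = 391.6
730p + 150 = 391.6
p = (391.6 − 150) / 730

p = 0.331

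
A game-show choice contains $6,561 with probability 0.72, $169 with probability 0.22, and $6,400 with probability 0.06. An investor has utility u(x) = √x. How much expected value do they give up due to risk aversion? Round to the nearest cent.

$791.74

E[u] = 0.72·√6561 + 0.22·√169 + 0.06·√6400 = 0.72·81 + 0.22·13 + 0.06·80 = 65.98
CE = (65.98)² = 4353.3604
Risk premium = EV − CE = 5145.1 − 4353.3604 = 791.7396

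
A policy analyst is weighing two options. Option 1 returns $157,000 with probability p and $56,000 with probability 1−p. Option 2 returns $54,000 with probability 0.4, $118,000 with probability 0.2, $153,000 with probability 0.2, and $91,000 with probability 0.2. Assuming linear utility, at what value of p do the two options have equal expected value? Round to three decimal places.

p = 0.376

EV(Option 2) = 0.4 × 54000 + 0.2 × 118000 + 0.2 × 153000 + 0.2 × 91000 = 21600 + 23600 + 30600 + 18200 = 94000
p·157000 + (1−p)·56000 = 94000
101000p + 56000 = 94000
p = (94000 − 56000) / 101000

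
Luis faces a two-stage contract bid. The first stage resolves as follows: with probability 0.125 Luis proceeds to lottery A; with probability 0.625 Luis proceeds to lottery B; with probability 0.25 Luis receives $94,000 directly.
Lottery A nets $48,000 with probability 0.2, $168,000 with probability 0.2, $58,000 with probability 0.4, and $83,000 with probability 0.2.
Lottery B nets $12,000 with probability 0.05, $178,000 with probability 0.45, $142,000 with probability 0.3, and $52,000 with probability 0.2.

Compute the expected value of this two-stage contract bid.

$117,437.50

EV(A) = 0.2 × 48000 + 0.2 × 168000 + 0.4 × 58000 + 0.2 × 83000 = 9600 + 33600 + 23200 + 16600 = 83000
EV(B) = 0.05 × 12000 + 0.45 × 178000 + 0.3 × 142000 + 0.2 × 52000 = 600 + 80100 + 42600 + 10400 = 133700
Branch C: 94000 (certain)
Overall = 0.125 × 83000 + 0.625 × 133700 + 0.25 × 94000 = 10375 + 83562.5 + 23500 = 117437.5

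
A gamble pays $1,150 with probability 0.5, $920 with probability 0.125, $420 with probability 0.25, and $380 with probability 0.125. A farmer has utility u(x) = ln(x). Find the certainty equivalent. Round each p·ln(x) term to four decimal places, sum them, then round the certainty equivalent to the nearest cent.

$757.03

E[u] = 0.5·ln(1150) + 0.125·ln(920) + 0.25·ln(420) + 0.125·ln(380) = 3.5238 + 0.8530 + 1.5101 + 0.7425 = 6.6294
CE = e^6.6294 ≈ 757.03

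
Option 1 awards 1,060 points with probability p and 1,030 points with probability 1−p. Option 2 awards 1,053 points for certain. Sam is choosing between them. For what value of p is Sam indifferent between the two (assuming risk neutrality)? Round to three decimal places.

p = 0.767

p·1060 + (1−p)·1030 = 1053
30p + 1030 = 1053
p = (1053 − 1030) / 30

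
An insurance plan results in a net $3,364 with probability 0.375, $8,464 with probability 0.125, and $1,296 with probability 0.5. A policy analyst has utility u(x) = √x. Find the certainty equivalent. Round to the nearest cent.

$2,626.56

E[u] = 0.375·√3364 + 0.125·√8464 + 0.5·√1296 = 0.375·58 + 0.125·92 + 0.5·36 = 51.25
CE = (51.25)² = 2626.5625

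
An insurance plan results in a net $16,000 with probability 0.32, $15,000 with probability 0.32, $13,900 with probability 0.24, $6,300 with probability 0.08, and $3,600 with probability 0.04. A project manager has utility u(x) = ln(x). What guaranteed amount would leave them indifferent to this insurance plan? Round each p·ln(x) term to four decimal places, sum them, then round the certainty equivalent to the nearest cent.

$13,249.30

E[u] = 0.32·ln(16000) + 0.32·ln(15000) + 0.24·ln(13900) + 0.08·ln(6300) + 0.04·ln(3600) = 3.0977 + 3.0771 + 2.2895 + 0.6999 + 0.3275 = 9.4917
CE = e^9.4917 ≈ 13249.30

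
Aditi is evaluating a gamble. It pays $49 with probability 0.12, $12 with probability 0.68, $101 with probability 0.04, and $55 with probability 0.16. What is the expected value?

EV = 0.12 × 49 + 0.68 × 12 + 0.04 × 101 + 0.16 × 55 = 5.88 + 8.16 + 4.04 + 8.8 = 26.88

$26.88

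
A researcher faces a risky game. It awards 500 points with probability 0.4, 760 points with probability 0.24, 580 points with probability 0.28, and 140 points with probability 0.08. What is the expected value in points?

EV = 0.4 × 500 + 0.24 × 760 + 0.28 × 580 + 0.08 × 140 = 200 + 182.4 + 162.4 + 11.2 = 556

556 points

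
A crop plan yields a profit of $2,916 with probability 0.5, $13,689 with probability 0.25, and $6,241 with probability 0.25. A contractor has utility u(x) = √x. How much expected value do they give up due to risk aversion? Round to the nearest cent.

E[u] = 0.5·√2916 + 0.25·√13689 + 0.25·√6241 = 0.5·54 + 0.25·117 + 0.25·79 = 76
CE = (76)² = 5776
Risk premium = EV − CE = 6440.5 − 5776 = 664.5

$664.50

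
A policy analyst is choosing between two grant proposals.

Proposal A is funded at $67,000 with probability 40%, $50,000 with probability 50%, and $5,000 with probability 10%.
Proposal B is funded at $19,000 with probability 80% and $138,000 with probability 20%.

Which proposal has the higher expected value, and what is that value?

Proposal A ($52,300)

Proposal A = 0.4 × 67000 + 0.5 × 50000 + 0.1 × 5000 = 26800 + 25000 + 500 = 52300
Proposal B = 0.8 × 19000 + 0.2 × 138000 = 15200 + 27600 = 42800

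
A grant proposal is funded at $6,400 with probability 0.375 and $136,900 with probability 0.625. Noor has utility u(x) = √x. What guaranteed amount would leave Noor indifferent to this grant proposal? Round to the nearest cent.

E[u] = 0.375·√6400 + 0.625·√136900 = 0.375·80 + 0.625·370 = 261.25
CE = (261.25)² = 68251.5625

$68,251.56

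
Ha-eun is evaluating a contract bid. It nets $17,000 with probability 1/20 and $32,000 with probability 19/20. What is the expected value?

EV = 1/20 × 17000 + 19/20 × 32000 = 850 + 30400 = 31250

$31,250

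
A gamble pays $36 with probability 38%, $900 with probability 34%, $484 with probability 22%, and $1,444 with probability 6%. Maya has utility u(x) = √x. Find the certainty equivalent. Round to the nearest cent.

$384.16

E[u] = 0.38·√36 + 0.34·√900 + 0.22·√484 + 0.06·√1444 = 0.38·6 + 0.34·30 + 0.22·22 + 0.06·38 = 19.6
CE = (19.6)² = 384.16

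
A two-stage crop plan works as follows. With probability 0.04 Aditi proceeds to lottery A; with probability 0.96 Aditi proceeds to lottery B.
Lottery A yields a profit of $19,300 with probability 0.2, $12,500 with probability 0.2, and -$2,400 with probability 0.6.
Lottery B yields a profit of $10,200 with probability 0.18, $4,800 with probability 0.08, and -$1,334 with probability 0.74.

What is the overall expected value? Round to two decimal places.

$1,380.33

EV(A) = 0.2 × 19300 + 0.2 × 12500 + 0.6 × (-2400) = 3860 + 2500 − 1440 = 4920
EV(B) = 0.18 × 10200 + 0.08 × 4800 + 0.74 × (-1334) = 1836 + 384 − 987.16 = 1232.84
Overall = 0.04 × 4920 + 0.96 × 1232.84 = 196.8 + 1183.5264 = 1380.3264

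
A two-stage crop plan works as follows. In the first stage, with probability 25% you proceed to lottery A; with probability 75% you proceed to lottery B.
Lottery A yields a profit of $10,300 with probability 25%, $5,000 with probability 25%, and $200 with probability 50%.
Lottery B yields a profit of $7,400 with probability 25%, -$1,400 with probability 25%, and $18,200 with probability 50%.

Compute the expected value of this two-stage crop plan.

$8,931.25

EV(A) = 0.25 × 10300 + 0.25 × 5000 + 0.5 × 200 = 2575 + 1250 + 100 = 3925
EV(B) = 0.25 × 7400 + 0.25 × (-1400) + 0.5 × 18200 = 1850 − 350 + 9100 = 10600
Overall = 0.25 × 3925 + 0.75 × 10600 = 981.25 + 7950 = 8931.25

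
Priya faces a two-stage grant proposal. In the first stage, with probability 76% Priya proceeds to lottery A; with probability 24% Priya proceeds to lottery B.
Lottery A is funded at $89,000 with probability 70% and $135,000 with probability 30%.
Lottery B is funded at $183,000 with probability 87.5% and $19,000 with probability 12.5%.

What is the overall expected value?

$117,128

EV(A) = 0.7 × 89000 + 0.3 × 135000 = 62300 + 40500 = 102800
EV(B) = 0.875 × 183000 + 0.125 × 19000 = 160125 + 2375 = 162500
Overall = 0.76 × 102800 + 0.24 × 162500 = 78128 + 39000 = 117128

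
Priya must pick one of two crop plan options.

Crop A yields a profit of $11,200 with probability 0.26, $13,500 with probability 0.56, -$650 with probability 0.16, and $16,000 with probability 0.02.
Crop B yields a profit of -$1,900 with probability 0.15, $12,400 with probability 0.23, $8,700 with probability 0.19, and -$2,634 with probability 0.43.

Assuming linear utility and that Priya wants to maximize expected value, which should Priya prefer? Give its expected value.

Crop A = 0.26 × 11200 + 0.56 × 13500 + 0.16 × (-650) + 0.02 × 16000 = 2912 + 7560 − 104 + 320 = 10688
Crop B = 0.15 × (-1900) + 0.23 × 12400 + 0.19 × 8700 + 0.43 × (-2634) = -285 + 2852 + 1653 − 1132.62 = 3087.38

Crop A ($10,688)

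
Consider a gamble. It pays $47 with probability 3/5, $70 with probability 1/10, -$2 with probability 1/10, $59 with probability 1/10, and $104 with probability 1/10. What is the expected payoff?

EV = 3/5 × 47 + 1/10 × 70 + 1/10 × (-2) + 1/10 × 59 + 1/10 × 104 = 28.2 + 7 − 0.2 + 5.9 + 10.4 = 51.3

$51.30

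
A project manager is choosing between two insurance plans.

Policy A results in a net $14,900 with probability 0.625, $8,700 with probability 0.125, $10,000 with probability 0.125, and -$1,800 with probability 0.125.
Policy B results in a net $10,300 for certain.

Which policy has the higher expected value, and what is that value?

Policy A ($11,425)

Policy A = 0.625 × 14900 + 0.125 × 8700 + 0.125 × 10000 + 0.125 × (-1800) = 9312.5 + 1087.5 + 1250 − 225 = 11425
Policy B: 10300 (certain)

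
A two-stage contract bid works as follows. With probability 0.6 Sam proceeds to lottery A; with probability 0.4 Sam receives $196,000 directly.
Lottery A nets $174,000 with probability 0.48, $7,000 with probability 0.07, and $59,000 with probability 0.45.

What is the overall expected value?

EV(A) = 0.48 × 174000 + 0.07 × 7000 + 0.45 × 59000 = 83520 + 490 + 26550 = 110560
Branch B: 196000 (certain)
Overall = 0.6 × 110560 + 0.4 × 196000 = 66336 + 78400 = 144736

$144,736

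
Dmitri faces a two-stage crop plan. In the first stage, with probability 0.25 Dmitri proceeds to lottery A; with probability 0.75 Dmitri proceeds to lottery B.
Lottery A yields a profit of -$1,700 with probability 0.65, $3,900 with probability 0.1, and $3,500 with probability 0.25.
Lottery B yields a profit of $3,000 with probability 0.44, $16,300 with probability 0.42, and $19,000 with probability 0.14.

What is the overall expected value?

EV(A) = 0.65 × (-1700) + 0.1 × 3900 + 0.25 × 3500 = -1105 + 390 + 875 = 160
EV(B) = 0.44 × 3000 + 0.42 × 16300 + 0.14 × 19000 = 1320 + 6846 + 2660 = 10826
Overall = 0.25 × 160 + 0.75 × 10826 = 40 + 8119.5 = 8159.5

$8,159.50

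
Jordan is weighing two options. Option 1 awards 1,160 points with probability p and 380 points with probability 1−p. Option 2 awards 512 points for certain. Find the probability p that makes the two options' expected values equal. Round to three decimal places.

p·1160 + (1−p)·380 = 512
780p + 380 = 512
p = (512 − 380) / 780

p = 0.169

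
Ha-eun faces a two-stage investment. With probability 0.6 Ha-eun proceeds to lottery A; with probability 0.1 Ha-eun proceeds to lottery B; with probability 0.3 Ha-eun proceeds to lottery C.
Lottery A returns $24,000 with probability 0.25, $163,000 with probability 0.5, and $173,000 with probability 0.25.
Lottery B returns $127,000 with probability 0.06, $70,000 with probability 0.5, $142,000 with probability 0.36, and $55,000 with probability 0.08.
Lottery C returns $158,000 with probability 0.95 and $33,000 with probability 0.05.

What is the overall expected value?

$133,789

EV(A) = 0.25 × 24000 + 0.5 × 163000 + 0.25 × 173000 = 6000 + 81500 + 43250 = 130750
EV(B) = 0.06 × 127000 + 0.5 × 70000 + 0.36 × 142000 + 0.08 × 55000 = 7620 + 35000 + 51120 + 4400 = 98140
EV(C) = 0.95 × 158000 + 0.05 × 33000 = 150100 + 1650 = 151750
Overall = 0.6 × 130750 + 0.1 × 98140 + 0.3 × 151750 = 78450 + 9814 + 45525 = 133789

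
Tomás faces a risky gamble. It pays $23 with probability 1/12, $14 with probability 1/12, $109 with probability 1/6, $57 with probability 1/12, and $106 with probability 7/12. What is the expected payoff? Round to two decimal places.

$87.83

EV = 1/12 × 23 + 1/12 × 14 + 1/6 × 109 + 1/12 × 57 + 7/12 × 106 = 1.9167 + 1.1667 + 18.1667 + 4.75 + 61.8333 = 87.8333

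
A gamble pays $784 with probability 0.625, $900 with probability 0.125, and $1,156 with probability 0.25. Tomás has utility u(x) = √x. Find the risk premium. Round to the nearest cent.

$6.44

E[u] = 0.625·√784 + 0.125·√900 + 0.25·√1156 = 0.625·28 + 0.125·30 + 0.25·34 = 29.75
CE = (29.75)² = 885.0625
Risk premium = EV − CE = 891.5 − 885.0625 = 6.4375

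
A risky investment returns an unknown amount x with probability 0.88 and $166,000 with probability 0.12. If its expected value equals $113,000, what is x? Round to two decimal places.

x = $105,772.73

0.88·x + 0.12·166000 = 113000
0.88·x = 113000 − 19920 = 93080
x = 93080 / 0.88 = 105772.7273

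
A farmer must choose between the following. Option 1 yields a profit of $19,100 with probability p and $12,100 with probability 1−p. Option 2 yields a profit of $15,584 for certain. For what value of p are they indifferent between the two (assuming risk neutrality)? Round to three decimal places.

p = 0.498

p·19100 + (1−p)·12100 = 15584
7000p + 12100 = 15584
p = (15584 − 12100) / 7000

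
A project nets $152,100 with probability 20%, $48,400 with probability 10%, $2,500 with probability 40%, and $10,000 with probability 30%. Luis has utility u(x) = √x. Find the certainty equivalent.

E[u] = 0.2·√152100 + 0.1·√48400 + 0.4·√2500 + 0.3·√10000 = 0.2·390 + 0.1·220 + 0.4·50 + 0.3·100 = 150
CE = (150)² = 22500

$22,500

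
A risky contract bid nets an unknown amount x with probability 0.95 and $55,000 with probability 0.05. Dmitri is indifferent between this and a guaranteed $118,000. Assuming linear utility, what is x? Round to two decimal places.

x = $121,315.79

0.95·x + 0.05·55000 = 118000
0.95·x = 118000 − 2750 = 115250
x = 115250 / 0.95 = 121315.7895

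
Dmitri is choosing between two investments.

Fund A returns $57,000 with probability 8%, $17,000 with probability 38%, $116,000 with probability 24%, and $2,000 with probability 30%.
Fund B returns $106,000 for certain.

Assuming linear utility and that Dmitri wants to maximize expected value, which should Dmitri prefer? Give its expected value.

Fund B ($106,000)

Fund A = 0.08 × 57000 + 0.38 × 17000 + 0.24 × 116000 + 0.3 × 2000 = 4560 + 6460 + 27840 + 600 = 39460
Fund B: 106000 (certain)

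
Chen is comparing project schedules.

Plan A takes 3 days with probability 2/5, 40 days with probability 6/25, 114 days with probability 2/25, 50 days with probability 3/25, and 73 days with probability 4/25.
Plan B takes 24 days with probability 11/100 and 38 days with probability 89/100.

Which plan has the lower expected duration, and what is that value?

Plan B (36.46 days)

Plan A = 2/5 × 3 + 6/25 × 40 + 2/25 × 114 + 3/25 × 50 + 4/25 × 73 = 1.2 + 9.6 + 9.12 + 6 + 11.68 = 37.6
Plan B = 11/100 × 24 + 89/100 × 38 = 2.64 + 33.82 = 36.46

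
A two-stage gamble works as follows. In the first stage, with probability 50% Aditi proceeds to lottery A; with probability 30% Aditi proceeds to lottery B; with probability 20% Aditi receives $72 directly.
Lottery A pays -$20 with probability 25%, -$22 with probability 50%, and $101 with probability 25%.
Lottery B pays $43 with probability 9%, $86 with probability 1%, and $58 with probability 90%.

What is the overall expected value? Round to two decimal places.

$36.10

EV(A) = 0.25 × (-20) + 0.5 × (-22) + 0.25 × 101 = -5 − 11 + 25.25 = 9.25
EV(B) = 0.09 × 43 + 0.01 × 86 + 0.9 × 58 = 3.87 + 0.86 + 52.2 = 56.93
Branch C: 72 (certain)
Overall = 0.5 × 9.25 + 0.3 × 56.93 + 0.2 × 72 = 4.625 + 17.079 + 14.4 = 36.104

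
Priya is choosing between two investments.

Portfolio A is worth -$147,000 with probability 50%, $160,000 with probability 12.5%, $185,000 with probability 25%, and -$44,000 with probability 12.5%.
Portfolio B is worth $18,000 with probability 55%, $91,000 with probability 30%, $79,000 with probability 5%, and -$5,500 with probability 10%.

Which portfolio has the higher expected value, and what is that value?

Portfolio B ($40,600)

Portfolio A = 0.5 × (-147000) + 0.125 × 160000 + 0.25 × 185000 + 0.125 × (-44000) = -73500 + 20000 + 46250 − 5500 = -12750
Portfolio B = 0.55 × 18000 + 0.3 × 91000 + 0.05 × 79000 + 0.1 × (-5500) = 9900 + 27300 + 3950 − 550 = 40600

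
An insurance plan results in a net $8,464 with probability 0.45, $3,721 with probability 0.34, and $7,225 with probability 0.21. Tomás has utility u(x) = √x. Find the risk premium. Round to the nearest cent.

$192.79

E[u] = 0.45·√8464 + 0.34·√3721 + 0.21·√7225 = 0.45·92 + 0.34·61 + 0.21·85 = 79.99
CE = (79.99)² = 6398.4001
Risk premium = EV − CE = 6591.19 − 6398.4001 = 192.7899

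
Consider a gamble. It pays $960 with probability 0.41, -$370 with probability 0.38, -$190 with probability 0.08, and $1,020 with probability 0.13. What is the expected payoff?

$370.40

EV = 0.41 × 960 + 0.38 × (-370) + 0.08 × (-190) + 0.13 × 1020 = 393.6 − 140.6 − 15.2 + 132.6 = 370.4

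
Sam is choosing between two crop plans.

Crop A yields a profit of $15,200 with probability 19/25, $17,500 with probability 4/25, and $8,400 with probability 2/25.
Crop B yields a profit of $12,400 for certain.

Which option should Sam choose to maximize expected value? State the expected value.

Crop A ($15,024)

Crop A = 19/25 × 15200 + 4/25 × 17500 + 2/25 × 8400 = 11552 + 2800 + 672 = 15024
Crop B: 12400 (certain)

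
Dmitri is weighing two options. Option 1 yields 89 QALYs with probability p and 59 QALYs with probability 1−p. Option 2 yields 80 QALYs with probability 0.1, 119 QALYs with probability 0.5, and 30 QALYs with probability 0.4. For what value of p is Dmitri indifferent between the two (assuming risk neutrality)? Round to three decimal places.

EV(Option 2) = 0.1 × 80 + 0.5 × 119 + 0.4 × 30 = 8 + 59.5 + 12 = 79.5
p·89 + (1−p)·59 = 79.5
30p + 59 = 79.5
p = (79.5 − 59) / 30

p = 0.683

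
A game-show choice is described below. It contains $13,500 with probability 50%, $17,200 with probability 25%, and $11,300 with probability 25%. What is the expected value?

EV = 0.5 × 13500 + 0.25 × 17200 + 0.25 × 11300 = 6750 + 4300 + 2825 = 13875

$13,875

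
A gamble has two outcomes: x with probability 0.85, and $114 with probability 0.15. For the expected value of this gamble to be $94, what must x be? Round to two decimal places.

0.85·x + 0.15·114 = 94
0.85·x = 94 − 17.1 = 76.9
x = 76.9 / 0.85 = 90.4706

x = $90.47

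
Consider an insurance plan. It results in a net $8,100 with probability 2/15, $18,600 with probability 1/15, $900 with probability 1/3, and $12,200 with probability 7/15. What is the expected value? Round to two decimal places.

EV = 2/15 × 8100 + 1/15 × 18600 + 1/3 × 900 + 7/15 × 12200 = 1080 + 1240 + 300 + 5693.3333 = 8313.3333

$8,313.33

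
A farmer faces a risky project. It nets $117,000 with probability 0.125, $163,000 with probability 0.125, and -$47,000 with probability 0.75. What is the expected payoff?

EV = 0.125 × 117000 + 0.125 × 163000 + 0.75 × (-47000) = 14625 + 20375 − 35250 = -250

-$250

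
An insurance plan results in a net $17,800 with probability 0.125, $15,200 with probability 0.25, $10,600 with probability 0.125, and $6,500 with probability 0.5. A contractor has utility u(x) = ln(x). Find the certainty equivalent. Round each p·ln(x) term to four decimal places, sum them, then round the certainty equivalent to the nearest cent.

$9,692.43

E[u] = 0.125·ln(17800) + 0.25·ln(15200) + 0.125·ln(10600) + 0.5·ln(6500) = 1.2234 + 2.4073 + 1.1586 + 4.3898 = 9.1791
CE = e^9.1791 ≈ 9692.43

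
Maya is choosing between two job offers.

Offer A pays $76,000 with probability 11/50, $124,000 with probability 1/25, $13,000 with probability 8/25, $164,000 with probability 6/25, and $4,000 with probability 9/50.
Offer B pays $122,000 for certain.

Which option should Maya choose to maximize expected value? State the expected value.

Offer A = 11/50 × 76000 + 1/25 × 124000 + 8/25 × 13000 + 6/25 × 164000 + 9/50 × 4000 = 16720 + 4960 + 4160 + 39360 + 720 = 65920
Offer B: 122000 (certain)

Offer B ($122,000)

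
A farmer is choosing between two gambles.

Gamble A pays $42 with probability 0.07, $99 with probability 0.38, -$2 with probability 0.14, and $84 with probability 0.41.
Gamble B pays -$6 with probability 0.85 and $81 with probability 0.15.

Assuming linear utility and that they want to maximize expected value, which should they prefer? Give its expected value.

Gamble A = 0.07 × 42 + 0.38 × 99 + 0.14 × (-2) + 0.41 × 84 = 2.94 + 37.62 − 0.28 + 34.44 = 74.72
Gamble B = 0.85 × (-6) + 0.15 × 81 = -5.1 + 12.15 = 7.05

Gamble A ($74.72)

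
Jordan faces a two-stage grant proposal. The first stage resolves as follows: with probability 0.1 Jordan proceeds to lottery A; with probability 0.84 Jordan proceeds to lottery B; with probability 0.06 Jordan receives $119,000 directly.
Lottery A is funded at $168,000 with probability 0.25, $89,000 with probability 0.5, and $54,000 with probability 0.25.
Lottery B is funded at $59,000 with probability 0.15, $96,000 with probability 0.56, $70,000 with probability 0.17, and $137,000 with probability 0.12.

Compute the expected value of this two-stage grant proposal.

$93,538

EV(A) = 0.25 × 168000 + 0.5 × 89000 + 0.25 × 54000 = 42000 + 44500 + 13500 = 100000
EV(B) = 0.15 × 59000 + 0.56 × 96000 + 0.17 × 70000 + 0.12 × 137000 = 8850 + 53760 + 11900 + 16440 = 90950
Branch C: 119000 (certain)
Overall = 0.1 × 100000 + 0.84 × 90950 + 0.06 × 119000 = 10000 + 76398 + 7140 = 93538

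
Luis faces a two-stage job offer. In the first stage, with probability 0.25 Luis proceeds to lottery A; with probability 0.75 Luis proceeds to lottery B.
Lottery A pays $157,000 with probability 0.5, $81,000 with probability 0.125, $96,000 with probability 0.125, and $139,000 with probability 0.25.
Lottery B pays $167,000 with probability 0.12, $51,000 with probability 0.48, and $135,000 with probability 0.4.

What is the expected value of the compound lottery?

$107,733.75

EV(A) = 0.5 × 157000 + 0.125 × 81000 + 0.125 × 96000 + 0.25 × 139000 = 78500 + 10125 + 12000 + 34750 = 135375
EV(B) = 0.12 × 167000 + 0.48 × 51000 + 0.4 × 135000 = 20040 + 24480 + 54000 = 98520
Overall = 0.25 × 135375 + 0.75 × 98520 = 33843.75 + 73890 = 107733.75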